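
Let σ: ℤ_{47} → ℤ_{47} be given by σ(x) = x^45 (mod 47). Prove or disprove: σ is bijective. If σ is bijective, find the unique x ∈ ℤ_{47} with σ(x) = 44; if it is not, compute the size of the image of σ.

Since 47 is prime, the nonzero elements of ℤ_{47} form a cyclic group of order 46.
As gcd(45, 46) = 1, raising to the 45th power is a bijection on this group: if a^45 ≡ b^45 then (ab^{−1})^45 = 1, and the only element of order dividing gcd(45, 46) = 1 is 1, so a = b.
With σ(0) = 0 this makes σ injective on all of ℤ_{47}, hence bijective (finite equal-size domain and codomain). In particular σ is bijective.
Since σ is bijective, we find the preimage of 44. The inverse of x ↦ x^45 on (ℤ_{47})^× is x ↦ x^45, because 45·45 = 2025 = 44·46 + 1 ≡ 1 (mod 46) and x^{46} = 1 for x ≠ 0 (Fermat). So σ⁻¹(44) = 44^45 mod 47.
Repeated squaring mod 47: 44^1 ≡ 44, 44^2 ≡ 44² = 1936 ≡ 9, 44^4 ≡ 9² = 81 ≡ 34, 44^8 ≡ 34² = 1156 ≡ 28, 44^16 ≡ 28² = 784 ≡ 32, 44^32 ≡ 32² = 1024 ≡ 37. Since 45 = 32 + 8 + 4 + 1, 44^45 ≡ 37·28·34·44: 37·28 = 1036 ≡ 2, then 2·34 = 68 ≡ 21, then 21·44 = 924 ≡ 31. So 44^45 ≡ 31 (mod 47).
Hence σ⁻¹(44) = 31.

31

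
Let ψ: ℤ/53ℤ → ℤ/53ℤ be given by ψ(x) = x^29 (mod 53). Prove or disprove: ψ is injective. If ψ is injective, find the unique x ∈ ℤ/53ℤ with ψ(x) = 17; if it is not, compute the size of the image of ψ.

Since 53 is prime, the nonzero elements of ℤ/53ℤ form a cyclic group of order 52.
As gcd(29, 52) = 1, raising to the 29th power is a bijection on this group: if x_1^29 ≡ x_2^29 then (x_1x_2^{−1})^29 = 1, and the only element of order dividing gcd(29, 52) = 1 is 1, so x_1 = x_2.
With ψ(0) = 0 this makes ψ injective on all of ℤ/53ℤ, hence bijective (finite equal-size domain and codomain). In particular ψ is injective.
Since ψ is injective, we find the preimage of 17. The inverse of x ↦ x^29 on (ℤ/53ℤ)^× is x ↦ x^9, because 29·9 = 261 = 5·52 + 1 ≡ 1 (mod 52) and x^{52} = 1 for x ≠ 0 (Fermat). So ψ⁻¹(17) = 17^9 mod 53.
Repeated squaring mod 53: 17^1 ≡ 17, 17^2 ≡ 17² = 289 ≡ 24, 17^4 ≡ 24² = 576 ≡ 46, 17^8 ≡ 46² = 2116 ≡ 49. Since 9 = 8 + 1, 17^9 ≡ 49·17: 49·17 = 833 ≡ 38. So 17^9 ≡ 38 (mod 53).
Hence ψ⁻¹(17) = 38.

38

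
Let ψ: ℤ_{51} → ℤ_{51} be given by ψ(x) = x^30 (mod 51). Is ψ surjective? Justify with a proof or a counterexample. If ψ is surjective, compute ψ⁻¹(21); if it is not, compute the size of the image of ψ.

ψ(7): Repeated squaring mod 51: 7^1 ≡ 7, 7^2 ≡ 7² = 49, 7^4 ≡ 49² = 2401 ≡ 4, 7^8 ≡ 4² = 16, 7^16 ≡ 16² = 256 ≡ 1. Since 30 = 16 + 8 + 4 + 2, 7^30 ≡ 1·16·4·49: 1·16 = 16, then 16·4 = 64 ≡ 13, then 13·49 = 637 ≡ 25. So 7^30 ≡ 25 (mod 51).
ψ(10): Repeated squaring mod 51: 10^1 ≡ 10, 10^2 ≡ 10² = 100 ≡ 49, 10^4 ≡ 49² = 2401 ≡ 4, 10^8 ≡ 4² = 16, 10^16 ≡ 16² = 256 ≡ 1. Since 30 = 16 + 8 + 4 + 2, 10^30 ≡ 1·16·4·49: 1·16 = 16, then 16·4 = 64 ≡ 13, then 13·49 = 637 ≡ 25. So 10^30 ≡ 25 (mod 51).
So ψ(7) = ψ(10) = 25 while 7 ≠ 10, hence ψ is not injective.
A non-injective map from the 51-element set ℤ_{51} to itself takes at most 50 distinct values, so it cannot be surjective. Thus ψ is not surjective.
Since ψ is not surjective, we determine |image(ψ)|. Computing x^30 mod 51 for each x (by repeated squaring, reducing mod 51 at every step), the values ψ(0), ψ(1), …, ψ(50) are: 0, 1, 13, 36, 16, 49, 9, 25, 4, 21, 25, 43, 15, 16, 19, 30, 1, 34, 18, 13, 19, 33, 49, 43, 42, 4, 4, 42, 43, 49, 33, 19, 13, 18, 34, 1, 30, 19, 16, 15, 43, 25, 21, 4, 25, 9, 49, 16, 36, 13, 1.
The distinct values are {0, 1, 4, 9, 13, 15, 16, 18, 19, 21, 25, 30, 33, 34, 36, 42, 43, 49}; there are 18 of them.

18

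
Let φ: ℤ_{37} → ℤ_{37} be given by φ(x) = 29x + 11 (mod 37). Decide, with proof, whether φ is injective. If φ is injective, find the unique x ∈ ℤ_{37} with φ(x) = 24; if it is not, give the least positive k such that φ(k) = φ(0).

3

Suppose φ(a) = φ(b) in ℤ_{37}. Then 29a + 11 ≡ 29b + 11 (mod 37), so 29(a − b) ≡ 0 (mod 37).
Since gcd(29, 37) = 1, 29 is invertible modulo 37, hence a − b ≡ 0 (mod 37), i.e. a = b.
Therefore φ is injective.
We now compute 29⁻¹ mod 37 explicitly. Euclid's algorithm: 37 = 1·29 + 8, 29 = 3·8 + 5, 8 = 1·5 + 3, 5 = 1·3 + 2, 3 = 1·2 + 1; back-substituting gives 1 = 23·29 − 18·37, so 29⁻¹ ≡ 23 (mod 37).
Since φ is injective, we compute φ⁻¹(24): solve 29x + 11 ≡ 24 (mod 37), i.e. 29x ≡ 13 (mod 37).
Multiplying by 29⁻¹ = 23 gives x ≡ 23·13 = 299 = 8·37 + 3 ≡ 3 (mod 37).
Check: φ(3) = 29·3 + 11 = 98 = 2·37 + 24 ≡ 24 (mod 37).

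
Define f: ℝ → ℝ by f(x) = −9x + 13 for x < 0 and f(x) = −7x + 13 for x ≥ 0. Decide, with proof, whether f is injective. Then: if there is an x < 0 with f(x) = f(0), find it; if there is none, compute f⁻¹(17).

Both pieces are strictly decreasing (slopes −9 and −7), so each is injective on its own interval.
The left piece maps (−∞, 0) onto (13, ∞); the right piece maps [0, ∞) onto (−∞, 13].
These images are disjoint, so no value is attained by both pieces. Thus f is injective.
Because the two images are disjoint, no x < 0 has f(x) = f(0), so we compute f⁻¹(17): 17 lies in (13, ∞), so solve −9x + 13 = 17: x = (17 − 13)/(−9) = −4/9.

-4/9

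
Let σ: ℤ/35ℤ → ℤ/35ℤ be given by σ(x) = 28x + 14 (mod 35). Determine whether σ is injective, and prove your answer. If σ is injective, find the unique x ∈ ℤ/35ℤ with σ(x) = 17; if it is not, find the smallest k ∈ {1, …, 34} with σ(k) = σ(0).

5

We have gcd(28, 35) = 7 > 1. Taking s = 0 and t = 5: σ(0) = 14 and σ(5) = 28·5 + 14 = 154 ≡ 14 (mod 35).
So σ(0) = σ(5) while 0 ≠ 5, therefore σ is not injective.
Since σ is not injective, we find the least positive k with σ(k) = σ(0): this means 28k ≡ 0 (mod 35), i.e. 35 ∣ 28k. Since gcd(28, 35) = 7, dividing through by 7 this holds exactly when 5 ∣ 4k, and as gcd(4, 5) = 1, exactly when 5 ∣ k.
The smallest positive such k is 5.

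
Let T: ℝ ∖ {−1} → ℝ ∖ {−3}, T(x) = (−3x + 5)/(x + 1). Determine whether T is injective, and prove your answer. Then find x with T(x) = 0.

Suppose T(x_1) = T(x_2). Cross-multiplying: (−3x_1 + 5)(x_2 + 1) = (−3x_2 + 5)(x_1 + 1).
Expanding both sides and cancelling the symmetric terms leaves −8·(x_1 − x_2) = 0. Since −8 ≠ 0, x_1 = x_2. Thus T is injective.
Solving T(x) = 0: cross-multiplying gives −3x + 5 = 0(x + 1), which rearranges to −3x = −5, so x = 5/3.

5/3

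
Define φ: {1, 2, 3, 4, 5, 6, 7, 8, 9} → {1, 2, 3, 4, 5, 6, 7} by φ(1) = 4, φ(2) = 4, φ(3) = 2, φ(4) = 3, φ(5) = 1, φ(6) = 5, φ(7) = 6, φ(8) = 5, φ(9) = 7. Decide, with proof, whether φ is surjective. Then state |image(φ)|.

7

Every element of the codomain has a preimage: 1 = φ(5), 2 = φ(3), 3 = φ(4), 4 = φ(1), 5 = φ(6), 6 = φ(7), 7 = φ(9).
Thus φ is surjective.
The image of φ is {1, 2, 3, 4, 5, 6, 7}, which has 7 elements.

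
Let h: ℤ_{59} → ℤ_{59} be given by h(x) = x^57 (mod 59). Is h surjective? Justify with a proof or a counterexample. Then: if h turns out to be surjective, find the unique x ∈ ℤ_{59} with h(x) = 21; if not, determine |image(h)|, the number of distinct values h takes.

45

Since 59 is prime, the nonzero elements of ℤ_{59} form a cyclic group of order 58.
As gcd(57, 58) = 1, raising to the 57th power is a bijection on this group: if x_1^57 ≡ x_2^57 then (x_1x_2^{−1})^57 = 1, and the only element of order dividing gcd(57, 58) = 1 is 1, so x_1 = x_2.
With h(0) = 0 this makes h injective on all of ℤ_{59}, hence bijective (finite equal-size domain and codomain). In particular h is surjective.
Since h is surjective, we find the preimage of 21. The inverse of x ↦ x^57 on (ℤ_{59})^× is x ↦ x^57, because 57·57 = 3249 = 56·58 + 1 ≡ 1 (mod 58) and x^{58} = 1 for x ≠ 0 (Fermat). So h⁻¹(21) = 21^57 mod 59.
Repeated squaring mod 59: 21^1 ≡ 21, 21^2 ≡ 21² = 441 ≡ 28, 21^4 ≡ 28² = 784 ≡ 17, 21^8 ≡ 17² = 289 ≡ 53, 21^16 ≡ 53² = 2809 ≡ 36, 21^32 ≡ 36² = 1296 ≡ 57. Since 57 = 32 + 16 + 8 + 1, 21^57 ≡ 57·36·53·21: 57·36 = 2052 ≡ 46, then 46·53 = 2438 ≡ 19, then 19·21 = 399 ≡ 45. So 21^57 ≡ 45 (mod 59).
Hence h⁻¹(21) = 45.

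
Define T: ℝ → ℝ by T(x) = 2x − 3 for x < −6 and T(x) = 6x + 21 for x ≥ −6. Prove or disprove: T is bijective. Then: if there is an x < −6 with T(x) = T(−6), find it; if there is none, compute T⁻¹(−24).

-21/2

Both pieces are strictly increasing (slopes 2 and 6), so each is injective on its own interval.
The left piece maps (−∞, −6) onto (−∞, −15); the right piece maps [−6, ∞) onto [−15, ∞).
Since −15 = −15, the images partition ℝ: T is injective and surjective, hence bijective.
Because the two images are disjoint, no x < −6 has T(x) = T(−6), so we compute T⁻¹(−24): −24 lies in (−∞, −15), so solve 2x − 3 = −24: x = (−24 + 3)/2 = −21/2.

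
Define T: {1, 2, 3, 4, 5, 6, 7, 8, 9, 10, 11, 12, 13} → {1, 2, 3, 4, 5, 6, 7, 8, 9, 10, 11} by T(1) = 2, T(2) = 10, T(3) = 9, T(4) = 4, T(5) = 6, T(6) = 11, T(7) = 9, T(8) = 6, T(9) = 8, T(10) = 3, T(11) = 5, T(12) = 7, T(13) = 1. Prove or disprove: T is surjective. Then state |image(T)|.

11

Every element of the codomain has a preimage: 1 = T(13), 2 = T(1), 3 = T(10), 4 = T(4), 5 = T(11), 6 = T(5), 7 = T(12), 8 = T(9), 9 = T(3), 10 = T(2), 11 = T(6).
Therefore T is surjective.
The image of T is {1, 2, 3, 4, 5, 6, 7, 8, 9, 10, 11}, which has 11 elements.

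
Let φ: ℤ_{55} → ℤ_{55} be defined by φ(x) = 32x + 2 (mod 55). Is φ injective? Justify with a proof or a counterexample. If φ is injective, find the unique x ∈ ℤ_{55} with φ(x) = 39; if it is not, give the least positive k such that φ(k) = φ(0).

By definition, injectivity means: for all x_1, x_2 in the domain, φ(x_1) = φ(x_2) implies x_1 = x_2.
Suppose φ(x_1) = φ(x_2) in ℤ_{55}. Then 32x_1 + 2 ≡ 32x_2 + 2 (mod 55), so 32(x_1 − x_2) ≡ 0 (mod 55).
Since gcd(32, 55) = 1, 32 is invertible modulo 55, so x_1 − x_2 ≡ 0 (mod 55), i.e. x_1 = x_2.
Thus φ is injective.
We now compute 32⁻¹ mod 55 explicitly. Euclid's algorithm: 55 = 1·32 + 23, 32 = 1·23 + 9, 23 = 2·9 + 5, 9 = 1·5 + 4, 5 = 1·4 + 1; back-substituting gives 1 = 43·32 − 25·55, so 32⁻¹ ≡ 43 (mod 55).
Since φ is injective, we find φ⁻¹(39): we need 32x ≡ 39 − 2 ≡ 37 (mod 55). Using 32⁻¹ = 43: x ≡ 43·37 = 1591 = 28·55 + 51, so x = 51.
Check: φ(51) = 32·51 + 2 = 1634 = 29·55 + 39 ≡ 39 (mod 55).

51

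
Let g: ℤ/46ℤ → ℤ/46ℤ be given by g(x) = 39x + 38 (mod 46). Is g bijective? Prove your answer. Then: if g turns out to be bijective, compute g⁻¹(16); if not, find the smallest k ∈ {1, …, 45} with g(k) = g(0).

36

Recall: g is injective if g(u) = g(v) implies u = v.
If g(u) = g(v), then 39u ≡ 39v (mod 46). Because gcd(39, 46) = 1, we may cancel 39 to get u ≡ v (mod 46).
We now compute 39⁻¹ mod 46 explicitly. Euclid's algorithm: 46 = 1·39 + 7, 39 = 5·7 + 4, 7 = 1·4 + 3, 4 = 1·3 + 1; back-substituting gives 1 = 13·39 − 11·46, so 39⁻¹ ≡ 13 (mod 46).
Then y ↦ 13(y − 38) is a two-sided inverse to g, so every y ∈ ℤ/46ℤ has a preimage.
So g is bijective.
Since g is bijective, we find g⁻¹(16): we need 39x ≡ 16 − 38 ≡ 24 (mod 46). Using 39⁻¹ = 13: x ≡ 13·24 = 312 = 6·46 + 36, so x = 36.
Check: g(36) = 39·36 + 38 = 1442 = 31·46 + 16 ≡ 16 (mod 46).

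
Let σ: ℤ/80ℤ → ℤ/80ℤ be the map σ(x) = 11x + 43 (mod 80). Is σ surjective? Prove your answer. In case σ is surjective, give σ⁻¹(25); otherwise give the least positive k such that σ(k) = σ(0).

42

Since gcd(11, 80) = 1, 11 is invertible modulo 80. Euclid's algorithm: 80 = 7·11 + 3, 11 = 3·3 + 2, 3 = 1·2 + 1; back-substituting gives 1 = 51·11 − 7·80, so 11⁻¹ ≡ 51 (mod 80).
Then y ↦ 51(y − 43) is a two-sided inverse to σ, so every y ∈ ℤ/80ℤ has a preimage.
Thus σ is surjective.
Since σ is surjective, we find σ⁻¹(25): we need 11x ≡ 25 − 43 ≡ 62 (mod 80). Using 11⁻¹ = 51: x ≡ 51·62 = 3162 = 39·80 + 42, so x = 42.
Check: σ(42) = 11·42 + 43 = 505 = 6·80 + 25 ≡ 25 (mod 80).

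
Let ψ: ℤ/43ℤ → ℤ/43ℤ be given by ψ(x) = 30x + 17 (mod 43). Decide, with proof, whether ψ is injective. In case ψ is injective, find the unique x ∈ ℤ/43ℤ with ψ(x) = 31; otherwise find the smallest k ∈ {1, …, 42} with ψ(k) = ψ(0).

If ψ(x_1) = ψ(x_2), then 30x_1 ≡ 30x_2 (mod 43). Because gcd(30, 43) = 1, we may cancel 30 to get x_1 ≡ x_2 (mod 43).
So ψ is injective.
We now compute 30⁻¹ mod 43 explicitly. Euclid's algorithm: 43 = 1·30 + 13, 30 = 2·13 + 4, 13 = 3·4 + 1; back-substituting gives 1 = 33·30 − 23·43, so 30⁻¹ ≡ 33 (mod 43).
Since ψ is injective, we compute ψ⁻¹(31): solve 30x + 17 ≡ 31 (mod 43), i.e. 30x ≡ 14 (mod 43).
Multiplying by 30⁻¹ = 33 gives x ≡ 33·14 = 462 = 10·43 + 32 ≡ 32 (mod 43).
Check: ψ(32) = 30·32 + 17 = 977 = 22·43 + 31 ≡ 31 (mod 43).

32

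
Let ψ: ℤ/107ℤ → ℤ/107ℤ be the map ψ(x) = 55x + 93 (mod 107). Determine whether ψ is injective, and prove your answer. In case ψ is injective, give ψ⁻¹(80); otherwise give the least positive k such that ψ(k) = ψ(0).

Recall: ψ is injective if ψ(u) = ψ(v) implies u = v.
Suppose ψ(u) = ψ(v) in ℤ/107ℤ. Then 55u + 93 ≡ 55v + 93 (mod 107), hence 55(u − v) ≡ 0 (mod 107).
Since gcd(55, 107) = 1, 55 is invertible modulo 107, so u − v ≡ 0 (mod 107), i.e. u = v.
Therefore ψ is injective.
We now compute 55⁻¹ mod 107 explicitly. Euclid's algorithm: 107 = 1·55 + 52, 55 = 1·52 + 3, 52 = 17·3 + 1; back-substituting gives 1 = 72·55 − 37·107, so 55⁻¹ ≡ 72 (mod 107).
Since ψ is injective, we find ψ⁻¹(80): we need 55x ≡ 80 − 93 ≡ 94 (mod 107). Using 55⁻¹ = 72: x ≡ 72·94 = 6768 = 63·107 + 27, so x = 27.
Check: ψ(27) = 55·27 + 93 = 1578 = 14·107 + 80 ≡ 80 (mod 107).

27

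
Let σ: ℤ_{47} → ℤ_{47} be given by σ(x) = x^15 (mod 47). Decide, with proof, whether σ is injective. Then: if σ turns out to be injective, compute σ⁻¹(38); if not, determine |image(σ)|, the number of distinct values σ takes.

45

Since 47 is prime, the nonzero elements of ℤ_{47} form a cyclic group of order 46.
As gcd(15, 46) = 1, raising to the 15th power is a bijection on this group: if s^15 ≡ t^15 then (st^{−1})^15 = 1, and the only element of order dividing gcd(15, 46) = 1 is 1, so s = t.
With σ(0) = 0 this makes σ injective on all of ℤ_{47}, hence bijective (finite equal-size domain and codomain). In particular σ is injective.
Since σ is injective, we find the preimage of 38. The inverse of x ↦ x^15 on (ℤ_{47})^× is x ↦ x^43, because 15·43 = 645 = 14·46 + 1 ≡ 1 (mod 46) and x^{46} = 1 for x ≠ 0 (Fermat). So σ⁻¹(38) = 38^43 mod 47.
Repeated squaring mod 47: 38^1 ≡ 38, 38^2 ≡ 38² = 1444 ≡ 34, 38^4 ≡ 34² = 1156 ≡ 28, 38^8 ≡ 28² = 784 ≡ 32, 38^16 ≡ 32² = 1024 ≡ 37, 38^32 ≡ 37² = 1369 ≡ 6. Since 43 = 32 + 8 + 2 + 1, 38^43 ≡ 6·32·34·38: 6·32 = 192 ≡ 4, then 4·34 = 136 ≡ 42, then 42·38 = 1596 ≡ 45. So 38^43 ≡ 45 (mod 47).
Hence σ⁻¹(38) = 45.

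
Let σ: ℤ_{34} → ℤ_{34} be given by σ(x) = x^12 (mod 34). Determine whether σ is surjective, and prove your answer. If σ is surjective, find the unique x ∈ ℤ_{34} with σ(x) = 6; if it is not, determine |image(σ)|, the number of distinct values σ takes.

10

σ(3): Repeated squaring mod 34: 3^1 ≡ 3, 3^2 ≡ 3² = 9, 3^4 ≡ 9² = 81 ≡ 13, 3^8 ≡ 13² = 169 ≡ 33. Since 12 = 8 + 4, 3^12 ≡ 33·13: 33·13 = 429 ≡ 21. So 3^12 ≡ 21 (mod 34).
σ(5): Repeated squaring mod 34: 5^1 ≡ 5, 5^2 ≡ 5² = 25, 5^4 ≡ 25² = 625 ≡ 13, 5^8 ≡ 13² = 169 ≡ 33. Since 12 = 8 + 4, 5^12 ≡ 33·13: 33·13 = 429 ≡ 21. So 5^12 ≡ 21 (mod 34).
So σ(3) = σ(5) = 21 while 3 ≠ 5, hence σ is not injective.
A non-injective map from the 34-element set ℤ_{34} to itself takes at most 33 distinct values, so it cannot be surjective. Thus σ is not surjective.
Since σ is not surjective, we determine |image(σ)|. Computing x^12 mod 34 for each x (by repeated squaring, reducing mod 34 at every step), the values σ(0), σ(1), …, σ(33) are: 0, 1, 16, 21, 18, 21, 30, 13, 16, 33, 30, 13, 4, 1, 4, 33, 18, 17, 18, 33, 4, 1, 4, 13, 30, 33, 16, 13, 30, 21, 18, 21, 16, 1.
The distinct values are {0, 1, 4, 13, 16, 17, 18, 21, 30, 33}; there are 10 of them.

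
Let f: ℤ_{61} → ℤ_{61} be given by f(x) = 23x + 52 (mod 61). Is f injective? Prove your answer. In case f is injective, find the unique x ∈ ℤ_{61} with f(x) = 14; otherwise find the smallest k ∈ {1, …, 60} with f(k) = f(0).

If f(a) = f(b), then 23a ≡ 23b (mod 61). Because gcd(23, 61) = 1, we may cancel 23 to get a ≡ b (mod 61).
Thus f is injective.
We now compute 23⁻¹ mod 61 explicitly. Euclid's algorithm: 61 = 2·23 + 15, 23 = 1·15 + 8, 15 = 1·8 + 7, 8 = 1·7 + 1; back-substituting gives 1 = 8·23 − 3·61, so 23⁻¹ ≡ 8 (mod 61).
Since f is injective, we find f⁻¹(14): we need 23x ≡ 14 − 52 ≡ 23 (mod 61). Using 23⁻¹ = 8: x ≡ 8·23 = 184 = 3·61 + 1, so x = 1.
Check: f(1) = 23·1 + 52 = 75 = 1·61 + 14 ≡ 14 (mod 61).

1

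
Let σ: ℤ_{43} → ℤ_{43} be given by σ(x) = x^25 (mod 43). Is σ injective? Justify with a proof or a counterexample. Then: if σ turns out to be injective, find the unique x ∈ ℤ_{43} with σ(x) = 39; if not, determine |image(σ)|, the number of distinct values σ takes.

27

Since 43 is prime, the nonzero elements of ℤ_{43} form a cyclic group of order 42.
As gcd(25, 42) = 1, raising to the 25th power is a bijection on this group: if u^25 ≡ v^25 then (uv^{−1})^25 = 1, and the only element of order dividing gcd(25, 42) = 1 is 1, so u = v.
With σ(0) = 0 this makes σ injective on all of ℤ_{43}, hence bijective (finite equal-size domain and codomain). In particular σ is injective.
Since σ is injective, we find the preimage of 39. The inverse of x ↦ x^25 on (ℤ_{43})^× is x ↦ x^37, because 25·37 = 925 = 22·42 + 1 ≡ 1 (mod 42) and x^{42} = 1 for x ≠ 0 (Fermat). So σ⁻¹(39) = 39^37 mod 43.
Repeated squaring mod 43: 39^1 ≡ 39, 39^2 ≡ 39² = 1521 ≡ 16, 39^4 ≡ 16² = 256 ≡ 41, 39^8 ≡ 41² = 1681 ≡ 4, 39^16 ≡ 4² = 16, 39^32 ≡ 16² = 256 ≡ 41. Since 37 = 32 + 4 + 1, 39^37 ≡ 41·41·39: 41·41 = 1681 ≡ 4, then 4·39 = 156 ≡ 27. So 39^37 ≡ 27 (mod 43).
Hence σ⁻¹(39) = 27.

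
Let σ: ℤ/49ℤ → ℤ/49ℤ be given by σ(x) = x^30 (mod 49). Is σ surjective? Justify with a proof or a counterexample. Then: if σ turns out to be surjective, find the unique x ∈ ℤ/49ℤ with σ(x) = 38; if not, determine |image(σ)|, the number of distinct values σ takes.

8

σ(3): Repeated squaring mod 49: 3^1 ≡ 3, 3^2 ≡ 3² = 9, 3^4 ≡ 9² = 81 ≡ 32, 3^8 ≡ 32² = 1024 ≡ 44, 3^16 ≡ 44² = 1936 ≡ 25. Since 30 = 16 + 8 + 4 + 2, 3^30 ≡ 25·44·32·9: 25·44 = 1100 ≡ 22, then 22·32 = 704 ≡ 18, then 18·9 = 162 ≡ 15. So 3^30 ≡ 15 (mod 49).
σ(5): Repeated squaring mod 49: 5^1 ≡ 5, 5^2 ≡ 5² = 25, 5^4 ≡ 25² = 625 ≡ 37, 5^8 ≡ 37² = 1369 ≡ 46, 5^16 ≡ 46² = 2116 ≡ 9. Since 30 = 16 + 8 + 4 + 2, 5^30 ≡ 9·46·37·25: 9·46 = 414 ≡ 22, then 22·37 = 814 ≡ 30, then 30·25 = 750 ≡ 15. So 5^30 ≡ 15 (mod 49).
So σ(3) = σ(5) = 15 while 3 ≠ 5, so σ is not injective.
A non-injective map from the 49-element set ℤ/49ℤ to itself takes at most 48 distinct values, so it cannot be surjective. Therefore σ is not surjective.
Since σ is not surjective, we determine |image(σ)|. Computing x^30 mod 49 for each x (by repeated squaring, reducing mod 49 at every step), the values σ(0), σ(1), …, σ(48) are: 0, 1, 22, 15, 43, 15, 36, 0, 15, 29, 36, 22, 8, 22, 0, 29, 36, 8, 1, 1, 8, 0, 43, 43, 29, 29, 43, 43, 0, 8, 1, 1, 8, 36, 29, 0, 22, 8, 22, 36, 29, 15, 0, 36, 15, 43, 15, 22, 1.
The distinct values are {0, 1, 8, 15, 22, 29, 36, 43}; there are 8 of them.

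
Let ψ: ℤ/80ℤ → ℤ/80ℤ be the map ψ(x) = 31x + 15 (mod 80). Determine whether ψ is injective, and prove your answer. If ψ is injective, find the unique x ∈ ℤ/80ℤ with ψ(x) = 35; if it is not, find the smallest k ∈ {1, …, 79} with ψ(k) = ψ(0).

Suppose ψ(u) = ψ(v) in ℤ/80ℤ. Then 31u + 15 ≡ 31v + 15 (mod 80), hence 31(u − v) ≡ 0 (mod 80).
Since gcd(31, 80) = 1, 31 is invertible modulo 80, thus u − v ≡ 0 (mod 80), i.e. u = v.
So ψ is injective.
We now compute 31⁻¹ mod 80 explicitly. Euclid's algorithm: 80 = 2·31 + 18, 31 = 1·18 + 13, 18 = 1·13 + 5, 13 = 2·5 + 3, 5 = 1·3 + 2, 3 = 1·2 + 1; back-substituting gives 1 = 31·31 − 12·80, so 31⁻¹ ≡ 31 (mod 80).
Since ψ is injective, we find ψ⁻¹(35): we need 31x ≡ 35 − 15 ≡ 20 (mod 80). Using 31⁻¹ = 31: x ≡ 31·20 = 620 = 7·80 + 60, so x = 60.
Check: ψ(60) = 31·60 + 15 = 1875 = 23·80 + 35 ≡ 35 (mod 80).

60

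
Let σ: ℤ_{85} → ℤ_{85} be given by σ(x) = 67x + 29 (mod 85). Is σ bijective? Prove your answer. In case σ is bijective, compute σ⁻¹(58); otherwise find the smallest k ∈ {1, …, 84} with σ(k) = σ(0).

Suppose σ(u) = σ(v) in ℤ_{85}. Then 67u + 29 ≡ 67v + 29 (mod 85), thus 67(u − v) ≡ 0 (mod 85).
Since gcd(67, 85) = 1, 67 is invertible modulo 85, thus u − v ≡ 0 (mod 85), i.e. u = v.
We now compute 67⁻¹ mod 85 explicitly. Euclid's algorithm: 85 = 1·67 + 18, 67 = 3·18 + 13, 18 = 1·13 + 5, 13 = 2·5 + 3, 5 = 1·3 + 2, 3 = 1·2 + 1; back-substituting gives 1 = 33·67 − 26·85, so 67⁻¹ ≡ 33 (mod 85).
Then y ↦ 33(y − 29) is a two-sided inverse to σ, so every y ∈ ℤ_{85} has a preimage.
Therefore σ is bijective.
Since σ is bijective, we find σ⁻¹(58): we need 67x ≡ 58 − 29 ≡ 29 (mod 85). Using 67⁻¹ = 33: x ≡ 33·29 = 957 = 11·85 + 22, so x = 22.
Check: σ(22) = 67·22 + 29 = 1503 = 17·85 + 58 ≡ 58 (mod 85).

22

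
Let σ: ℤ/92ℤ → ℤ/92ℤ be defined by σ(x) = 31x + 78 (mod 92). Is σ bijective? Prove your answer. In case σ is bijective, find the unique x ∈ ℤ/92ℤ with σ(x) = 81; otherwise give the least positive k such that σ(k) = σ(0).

Recall that σ is injective if σ(a) = σ(b) implies a = b.
Suppose σ(a) = σ(b) in ℤ/92ℤ. Then 31a + 78 ≡ 31b + 78 (mod 92), hence 31(a − b) ≡ 0 (mod 92).
Since gcd(31, 92) = 1, 31 is invertible modulo 92, hence a − b ≡ 0 (mod 92), i.e. a = b.
We now compute 31⁻¹ mod 92 explicitly. Euclid's algorithm: 92 = 2·31 + 30, 31 = 1·30 + 1; back-substituting gives 1 = 3·31 − 1·92, so 31⁻¹ ≡ 3 (mod 92).
Then y ↦ 3(y − 78) is a two-sided inverse to σ, so every y ∈ ℤ/92ℤ has a preimage.
So σ is bijective.
Since σ is bijective, we find σ⁻¹(81): we need 31x ≡ 81 − 78 ≡ 3 (mod 92). Using 31⁻¹ = 3: x ≡ 3·3 = 9, so x = 9.
Check: σ(9) = 31·9 + 78 = 357 = 3·92 + 81 ≡ 81 (mod 92).

9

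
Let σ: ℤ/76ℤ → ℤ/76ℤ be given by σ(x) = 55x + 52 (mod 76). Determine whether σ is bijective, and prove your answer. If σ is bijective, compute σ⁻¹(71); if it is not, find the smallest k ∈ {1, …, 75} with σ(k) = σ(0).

57

Suppose σ(u) = σ(v) in ℤ/76ℤ. Then 55u + 52 ≡ 55v + 52 (mod 76), hence 55(u − v) ≡ 0 (mod 76).
Since gcd(55, 76) = 1, 55 is invertible modulo 76, so u − v ≡ 0 (mod 76), i.e. u = v.
We now compute 55⁻¹ mod 76 explicitly. Euclid's algorithm: 76 = 1·55 + 21, 55 = 2·21 + 13, 21 = 1·13 + 8, 13 = 1·8 + 5, 8 = 1·5 + 3, 5 = 1·3 + 2, 3 = 1·2 + 1; back-substituting gives 1 = 47·55 − 34·76, so 55⁻¹ ≡ 47 (mod 76).
For any y ∈ ℤ/76ℤ, x = 47(y − 52) mod 76 satisfies σ(x) = 55·47(y − 52) + 52 ≡ y (since 55·47 ≡ 1 mod 76). So every y has a preimage.
Therefore σ is bijective.
Since σ is bijective, we compute σ⁻¹(71): solve 55x + 52 ≡ 71 (mod 76), i.e. 55x ≡ 19 (mod 76).
Multiplying by 55⁻¹ = 47 gives x ≡ 47·19 = 893 = 11·76 + 57 ≡ 57 (mod 76).
Check: σ(57) = 55·57 + 52 = 3187 = 41·76 + 71 ≡ 71 (mod 76).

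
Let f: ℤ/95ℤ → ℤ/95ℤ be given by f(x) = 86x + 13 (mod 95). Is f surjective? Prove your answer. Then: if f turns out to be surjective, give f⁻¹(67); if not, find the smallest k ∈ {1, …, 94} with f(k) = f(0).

89

Recall: surjectivity means every element of the codomain has a preimage under f.
Since gcd(86, 95) = 1, 86 is invertible modulo 95. Euclid's algorithm: 95 = 1·86 + 9, 86 = 9·9 + 5, 9 = 1·5 + 4, 5 = 1·4 + 1; back-substituting gives 1 = 21·86 − 19·95, so 86⁻¹ ≡ 21 (mod 95).
Then y ↦ 21(y − 13) is a two-sided inverse to f, so every y ∈ ℤ/95ℤ has a preimage.
Thus f is surjective.
Since f is surjective, we find f⁻¹(67): we need 86x ≡ 67 − 13 ≡ 54 (mod 95). Using 86⁻¹ = 21: x ≡ 21·54 = 1134 = 11·95 + 89, so x = 89.
Check: f(89) = 86·89 + 13 = 7667 = 80·95 + 67 ≡ 67 (mod 95).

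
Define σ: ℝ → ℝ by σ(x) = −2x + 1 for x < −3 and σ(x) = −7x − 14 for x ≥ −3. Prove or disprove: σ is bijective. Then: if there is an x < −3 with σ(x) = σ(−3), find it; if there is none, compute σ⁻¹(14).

Both pieces are strictly decreasing (slopes −2 and −7), so each is injective on its own interval.
The left piece maps (−∞, −3) onto (7, ∞); the right piece maps [−3, ∞) onto (−∞, 7].
Since 7 = 7, the images partition ℝ: σ is injective and surjective, hence bijective.
Because the two images are disjoint, no x < −3 has σ(x) = σ(−3), so we compute σ⁻¹(14): 14 lies in (7, ∞), so solve −2x + 1 = 14: x = (14 − 1)/(−2) = −13/2.

-13/2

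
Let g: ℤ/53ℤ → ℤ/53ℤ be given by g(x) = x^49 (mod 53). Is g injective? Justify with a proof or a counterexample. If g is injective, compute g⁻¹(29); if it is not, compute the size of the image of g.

Since 53 is prime, the nonzero elements of ℤ/53ℤ form a cyclic group of order 52.
As gcd(49, 52) = 1, raising to the 49th power is a bijection on this group: if u^49 ≡ v^49 then (uv^{−1})^49 = 1, and the only element of order dividing gcd(49, 52) = 1 is 1, so u = v.
With g(0) = 0 this makes g injective on all of ℤ/53ℤ, hence bijective (finite equal-size domain and codomain). In particular g is injective.
Since g is injective, we find the preimage of 29. The inverse of x ↦ x^49 on (ℤ/53ℤ)^× is x ↦ x^17, because 49·17 = 833 = 16·52 + 1 ≡ 1 (mod 52) and x^{52} = 1 for x ≠ 0 (Fermat). So g⁻¹(29) = 29^17 mod 53.
Repeated squaring mod 53: 29^1 ≡ 29, 29^2 ≡ 29² = 841 ≡ 46, 29^4 ≡ 46² = 2116 ≡ 49, 29^8 ≡ 49² = 2401 ≡ 16, 29^16 ≡ 16² = 256 ≡ 44. Since 17 = 16 + 1, 29^17 ≡ 44·29: 44·29 = 1276 ≡ 4. So 29^17 ≡ 4 (mod 53).
Hence g⁻¹(29) = 4.

4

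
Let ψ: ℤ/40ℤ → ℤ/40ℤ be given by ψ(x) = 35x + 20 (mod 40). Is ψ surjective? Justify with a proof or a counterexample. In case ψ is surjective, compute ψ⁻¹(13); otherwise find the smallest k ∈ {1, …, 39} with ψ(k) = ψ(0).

Since gcd(35, 40) = 5, we have 35x ≡ 0 (mod 5) for all x, so ψ(x) ≡ 0 (mod 5).
But 1 ≢ 0 (mod 5), so 1 ∈ ℤ/40ℤ has no preimage. Thus ψ is not surjective.
Since ψ is not surjective, we find the least positive k with ψ(k) = ψ(0): this means 35k ≡ 0 (mod 40), i.e. 40 ∣ 35k. Since gcd(35, 40) = 5, dividing through by 5 this holds exactly when 8 ∣ 7k, and as gcd(7, 8) = 1, exactly when 8 ∣ k.
The smallest positive such k is 8.

8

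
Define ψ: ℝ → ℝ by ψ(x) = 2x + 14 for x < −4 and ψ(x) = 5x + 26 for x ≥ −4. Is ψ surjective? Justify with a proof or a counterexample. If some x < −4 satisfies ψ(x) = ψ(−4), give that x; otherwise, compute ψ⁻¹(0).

-7

Both pieces are strictly increasing (slopes 2 and 5), so each is injective on its own interval.
The left piece maps (−∞, −4) onto (−∞, 6); the right piece maps [−4, ∞) onto [6, ∞).
These images together cover ℝ, so ψ is surjective.
Because the two images are disjoint, no x < −4 has ψ(x) = ψ(−4), so we compute ψ⁻¹(0): 0 lies in (−∞, 6), so solve 2x + 14 = 0: x = (0 − 14)/2 = −7.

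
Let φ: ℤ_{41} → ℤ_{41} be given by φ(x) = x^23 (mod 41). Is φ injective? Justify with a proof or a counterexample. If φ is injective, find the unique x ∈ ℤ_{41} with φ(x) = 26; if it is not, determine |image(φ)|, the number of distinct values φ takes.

7

Since 41 is prime, the nonzero elements of ℤ_{41} form a cyclic group of order 40.
As gcd(23, 40) = 1, raising to the 23rd power is a bijection on this group: if s^23 ≡ t^23 then (st^{−1})^23 = 1, and the only element of order dividing gcd(23, 40) = 1 is 1, so s = t.
With φ(0) = 0 this makes φ injective on all of ℤ_{41}, hence bijective (finite equal-size domain and codomain). In particular φ is injective.
Since φ is injective, we find the preimage of 26. The inverse of x ↦ x^23 on (ℤ_{41})^× is x ↦ x^7, because 23·7 = 161 = 4·40 + 1 ≡ 1 (mod 40) and x^{40} = 1 for x ≠ 0 (Fermat). So φ⁻¹(26) = 26^7 mod 41.
Repeated squaring mod 41: 26^1 ≡ 26, 26^2 ≡ 26² = 676 ≡ 20, 26^4 ≡ 20² = 400 ≡ 31. Since 7 = 4 + 2 + 1, 26^7 ≡ 31·20·26: 31·20 = 620 ≡ 5, then 5·26 = 130 ≡ 7. So 26^7 ≡ 7 (mod 41).
Hence φ⁻¹(26) = 7.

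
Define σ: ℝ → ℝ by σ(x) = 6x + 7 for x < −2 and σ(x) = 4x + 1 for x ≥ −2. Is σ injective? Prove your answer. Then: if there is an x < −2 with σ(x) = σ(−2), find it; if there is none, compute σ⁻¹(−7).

Both pieces are strictly increasing (slopes 6 and 4), so each is injective on its own interval.
The left piece maps (−∞, −2) onto (−∞, −5); the right piece maps [−2, ∞) onto [−7, ∞).
These images overlap. In particular σ(−2) = −7 (right piece), and solving 6x + 7 = −7 on the left piece gives x = −7/3 < −2.
So σ(−7/3) = σ(−2) with −7/3 ≠ −2, and σ is not injective. This x = −7/3 is the requested value below −2.

-7/3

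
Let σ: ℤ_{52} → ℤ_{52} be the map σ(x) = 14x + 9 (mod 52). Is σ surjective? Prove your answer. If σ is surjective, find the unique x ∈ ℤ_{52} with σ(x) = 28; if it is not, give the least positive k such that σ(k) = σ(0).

26

Recall that surjectivity means every element of the codomain has a preimage under σ.
Since gcd(14, 52) = 2, we have 14x ≡ 0 (mod 2) for all x, so σ(x) ≡ 1 (mod 2).
But 0 ≢ 1 (mod 2), so 0 ∈ ℤ_{52} has no preimage. Hence σ is not surjective.
Since σ is not surjective, we find the least positive k with σ(k) = σ(0): this means 14k ≡ 0 (mod 52), i.e. 52 ∣ 14k. Since gcd(14, 52) = 2, dividing through by 2 this holds exactly when 26 ∣ 7k, and as gcd(7, 26) = 1, exactly when 26 ∣ k.
The smallest positive such k is 26.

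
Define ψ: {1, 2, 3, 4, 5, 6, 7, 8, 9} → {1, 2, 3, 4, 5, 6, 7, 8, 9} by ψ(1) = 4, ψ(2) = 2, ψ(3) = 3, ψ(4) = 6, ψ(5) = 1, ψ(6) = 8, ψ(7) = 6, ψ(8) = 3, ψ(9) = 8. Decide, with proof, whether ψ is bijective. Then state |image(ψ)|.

ψ(4) = 6 = ψ(7) with 4 ≠ 7, so ψ is not injective, hence not bijective.
The image of ψ is {1, 2, 3, 4, 6, 8}, which has 6 elements.

6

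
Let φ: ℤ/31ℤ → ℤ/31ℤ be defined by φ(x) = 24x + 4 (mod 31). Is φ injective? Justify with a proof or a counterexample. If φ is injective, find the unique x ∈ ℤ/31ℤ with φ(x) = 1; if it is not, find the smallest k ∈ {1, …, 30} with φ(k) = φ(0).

27

If φ(s) = φ(t), then 24s ≡ 24t (mod 31). Because gcd(24, 31) = 1, we may cancel 24 to get s ≡ t (mod 31).
Therefore φ is injective.
We now compute 24⁻¹ mod 31 explicitly. Euclid's algorithm: 31 = 1·24 + 7, 24 = 3·7 + 3, 7 = 2·3 + 1; back-substituting gives 1 = 22·24 − 17·31, so 24⁻¹ ≡ 22 (mod 31).
Since φ is injective, we find φ⁻¹(1): we need 24x ≡ 1 − 4 ≡ 28 (mod 31). Using 24⁻¹ = 22: x ≡ 22·28 = 616 = 19·31 + 27, so x = 27.
Check: φ(27) = 24·27 + 4 = 652 = 21·31 + 1 ≡ 1 (mod 31).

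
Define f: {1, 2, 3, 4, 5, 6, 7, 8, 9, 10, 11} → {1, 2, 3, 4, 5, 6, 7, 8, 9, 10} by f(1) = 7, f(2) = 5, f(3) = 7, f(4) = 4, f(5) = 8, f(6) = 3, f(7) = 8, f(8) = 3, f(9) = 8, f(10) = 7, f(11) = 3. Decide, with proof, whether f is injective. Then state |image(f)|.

f(1) = 7 = f(3) with 1 ≠ 3, so f is not injective.
The image of f is {3, 4, 5, 7, 8}, which has 5 elements.

5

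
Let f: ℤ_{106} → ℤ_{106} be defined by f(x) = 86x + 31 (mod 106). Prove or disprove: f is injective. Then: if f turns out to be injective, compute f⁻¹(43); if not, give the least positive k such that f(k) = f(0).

53

Recall that f is injective if f(x_1) = f(x_2) implies x_1 = x_2.
We have gcd(86, 106) = 2 > 1. Taking x_1 = 0 and x_2 = 53: f(0) = 31 and f(53) = 86·53 + 31 = 4589 ≡ 31 (mod 106).
So f(0) = f(53) while 0 ≠ 53, hence f is not injective.
Since f is not injective, we find the least positive k with f(k) = f(0): this means 86k ≡ 0 (mod 106), i.e. 106 ∣ 86k. Since gcd(86, 106) = 2, dividing through by 2 this holds exactly when 53 ∣ 43k, and as gcd(43, 53) = 1, exactly when 53 ∣ k.
The smallest positive such k is 53.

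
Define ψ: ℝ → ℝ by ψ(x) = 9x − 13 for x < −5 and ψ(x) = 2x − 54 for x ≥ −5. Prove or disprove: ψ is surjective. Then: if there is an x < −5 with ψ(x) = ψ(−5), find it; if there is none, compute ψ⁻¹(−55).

-17/3

Both pieces are strictly increasing (slopes 9 and 2), so each is injective on its own interval.
The left piece maps (−∞, −5) onto (−∞, −58); the right piece maps [−5, ∞) onto [−64, ∞).
The union (−∞, −58) ∪ [−64, ∞) covers ℝ, so ψ is surjective.
For the follow-up: the images overlap, so an x < −5 with ψ(x) = ψ(−5) exists. ψ(−5) = −64; solving 9x − 13 = −64 for x < −5 gives x = (−64 + 13)/9 = −17/3.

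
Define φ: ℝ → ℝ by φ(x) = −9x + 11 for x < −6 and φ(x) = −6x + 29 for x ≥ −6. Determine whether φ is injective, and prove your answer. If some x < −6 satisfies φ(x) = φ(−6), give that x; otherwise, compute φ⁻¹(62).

Both pieces are strictly decreasing (slopes −9 and −6), so each is injective on its own interval.
The left piece maps (−∞, −6) onto (65, ∞); the right piece maps [−6, ∞) onto (−∞, 65].
These images are disjoint, so no value is attained by both pieces. Therefore φ is injective.
Because the two images are disjoint, no x < −6 has φ(x) = φ(−6), so we compute φ⁻¹(62): 62 lies in (−∞, 65], so solve −6x + 29 = 62: x = (62 − 29)/(−6) = −11/2.

-11/2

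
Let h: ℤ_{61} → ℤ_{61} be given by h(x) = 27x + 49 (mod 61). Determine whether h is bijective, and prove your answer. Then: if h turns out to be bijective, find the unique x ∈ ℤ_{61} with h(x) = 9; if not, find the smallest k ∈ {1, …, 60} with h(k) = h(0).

55

Recall: h is injective if h(u) = h(v) implies u = v.
If h(u) = h(v), then 27u ≡ 27v (mod 61). Because gcd(27, 61) = 1, we may cancel 27 to get u ≡ v (mod 61).
We now compute 27⁻¹ mod 61 explicitly. Euclid's algorithm: 61 = 2·27 + 7, 27 = 3·7 + 6, 7 = 1·6 + 1; back-substituting gives 1 = 52·27 − 23·61, so 27⁻¹ ≡ 52 (mod 61).
For any y ∈ ℤ_{61}, x = 52(y − 49) mod 61 satisfies h(x) = 27·52(y − 49) + 49 ≡ y (since 27·52 ≡ 1 mod 61). So every y has a preimage.
Thus h is bijective.
Since h is bijective, we compute h⁻¹(9): solve 27x + 49 ≡ 9 (mod 61), i.e. 27x ≡ 21 (mod 61).
Multiplying by 27⁻¹ = 52 gives x ≡ 52·21 = 1092 = 17·61 + 55 ≡ 55 (mod 61).
Check: h(55) = 27·55 + 49 = 1534 = 25·61 + 9 ≡ 9 (mod 61).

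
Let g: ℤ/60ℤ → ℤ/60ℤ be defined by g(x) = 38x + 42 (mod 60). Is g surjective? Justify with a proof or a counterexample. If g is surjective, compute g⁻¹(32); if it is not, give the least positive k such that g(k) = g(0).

Since gcd(38, 60) = 2, we have 38x ≡ 0 (mod 2) for all x, so g(x) ≡ 0 (mod 2).
But 1 ≢ 0 (mod 2), so 1 ∈ ℤ/60ℤ has no preimage. So g is not surjective.
Since g is not surjective, we find the least positive k with g(k) = g(0): this means 38k ≡ 0 (mod 60), i.e. 60 ∣ 38k. Since gcd(38, 60) = 2, dividing through by 2 this holds exactly when 30 ∣ 19k, and as gcd(19, 30) = 1, exactly when 30 ∣ k.
The smallest positive such k is 30.

30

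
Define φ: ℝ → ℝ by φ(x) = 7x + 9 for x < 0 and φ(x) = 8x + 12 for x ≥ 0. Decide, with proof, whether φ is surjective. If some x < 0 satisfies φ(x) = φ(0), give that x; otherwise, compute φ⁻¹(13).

1/8

Both pieces are strictly increasing (slopes 7 and 8), so each is injective on its own interval.
The left piece maps (−∞, 0) onto (−∞, 9); the right piece maps [0, ∞) onto [12, ∞).
The union (−∞, 9) ∪ [12, ∞) omits the interval between 9 and 12; in particular 9 has no preimage. So φ is not surjective.
Because the two images are disjoint, no x < 0 has φ(x) = φ(0), so we compute φ⁻¹(13): 13 lies in [12, ∞), so solve 8x + 12 = 13: x = (13 − 12)/8 = 1/8.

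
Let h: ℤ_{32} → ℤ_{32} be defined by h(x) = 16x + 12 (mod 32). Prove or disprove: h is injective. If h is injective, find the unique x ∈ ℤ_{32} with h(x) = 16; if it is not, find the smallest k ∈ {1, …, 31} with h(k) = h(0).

By definition, injectivity means: for all s, t in the domain, h(s) = h(t) implies s = t.
We have gcd(16, 32) = 16 > 1. Taking s = 0 and t = 2: h(0) = 12 and h(2) = 16·2 + 12 = 44 ≡ 12 (mod 32).
So h(0) = h(2) while 0 ≠ 2, so h is not injective.
Since h is not injective, we find the least positive k with h(k) = h(0): this means 16k ≡ 0 (mod 32), i.e. 32 ∣ 16k. Since gcd(16, 32) = 16, dividing through by 16 this holds exactly when 2 ∣ k.
The smallest positive such k is 2.

2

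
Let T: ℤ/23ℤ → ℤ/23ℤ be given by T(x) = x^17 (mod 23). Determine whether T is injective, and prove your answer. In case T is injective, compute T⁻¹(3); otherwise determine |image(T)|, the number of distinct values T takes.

9

Since 23 is prime, the nonzero elements of ℤ/23ℤ form a cyclic group of order 22.
As gcd(17, 22) = 1, raising to the 17th power is a bijection on this group: if a^17 ≡ b^17 then (ab^{−1})^17 = 1, and the only element of order dividing gcd(17, 22) = 1 is 1, so a = b.
With T(0) = 0 this makes T injective on all of ℤ/23ℤ, hence bijective (finite equal-size domain and codomain). In particular T is injective.
Since T is injective, we find the preimage of 3. The inverse of x ↦ x^17 on (ℤ/23ℤ)^× is x ↦ x^13, because 17·13 = 221 = 10·22 + 1 ≡ 1 (mod 22) and x^{22} = 1 for x ≠ 0 (Fermat). So T⁻¹(3) = 3^13 mod 23.
Repeated squaring mod 23: 3^1 ≡ 3, 3^2 ≡ 3² = 9, 3^4 ≡ 9² = 81 ≡ 12, 3^8 ≡ 12² = 144 ≡ 6. Since 13 = 8 + 4 + 1, 3^13 ≡ 6·12·3: 6·12 = 72 ≡ 3, then 3·3 = 9. So 3^13 ≡ 9 (mod 23).
Hence T⁻¹(3) = 9.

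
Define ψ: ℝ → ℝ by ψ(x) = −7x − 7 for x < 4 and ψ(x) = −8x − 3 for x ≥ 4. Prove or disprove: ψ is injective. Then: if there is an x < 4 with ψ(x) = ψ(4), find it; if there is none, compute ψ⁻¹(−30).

23/7

Both pieces are strictly decreasing (slopes −7 and −8), so each is injective on its own interval.
The left piece maps (−∞, 4) onto (−35, ∞); the right piece maps [4, ∞) onto (−∞, −35].
These images are disjoint, so no value is attained by both pieces. Therefore ψ is injective.
Because the two images are disjoint, no x < 4 has ψ(x) = ψ(4), so we compute ψ⁻¹(−30): −30 lies in (−35, ∞), so solve −7x − 7 = −30: x = (−30 + 7)/(−7) = 23/7.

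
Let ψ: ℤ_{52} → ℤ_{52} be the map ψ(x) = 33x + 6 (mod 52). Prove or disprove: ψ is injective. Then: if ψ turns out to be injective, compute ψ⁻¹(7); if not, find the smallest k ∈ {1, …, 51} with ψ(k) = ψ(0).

If ψ(x_1) = ψ(x_2), then 33x_1 ≡ 33x_2 (mod 52). Because gcd(33, 52) = 1, we may cancel 33 to get x_1 ≡ x_2 (mod 52).
So ψ is injective.
We now compute 33⁻¹ mod 52 explicitly. Euclid's algorithm: 52 = 1·33 + 19, 33 = 1·19 + 14, 19 = 1·14 + 5, 14 = 2·5 + 4, 5 = 1·4 + 1; back-substituting gives 1 = 41·33 − 26·52, so 33⁻¹ ≡ 41 (mod 52).
Since ψ is injective, we find ψ⁻¹(7): we need 33x ≡ 7 − 6 ≡ 1 (mod 52). Using 33⁻¹ = 41: x ≡ 41·1 = 41, so x = 41.
Check: ψ(41) = 33·41 + 6 = 1359 = 26·52 + 7 ≡ 7 (mod 52).

41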